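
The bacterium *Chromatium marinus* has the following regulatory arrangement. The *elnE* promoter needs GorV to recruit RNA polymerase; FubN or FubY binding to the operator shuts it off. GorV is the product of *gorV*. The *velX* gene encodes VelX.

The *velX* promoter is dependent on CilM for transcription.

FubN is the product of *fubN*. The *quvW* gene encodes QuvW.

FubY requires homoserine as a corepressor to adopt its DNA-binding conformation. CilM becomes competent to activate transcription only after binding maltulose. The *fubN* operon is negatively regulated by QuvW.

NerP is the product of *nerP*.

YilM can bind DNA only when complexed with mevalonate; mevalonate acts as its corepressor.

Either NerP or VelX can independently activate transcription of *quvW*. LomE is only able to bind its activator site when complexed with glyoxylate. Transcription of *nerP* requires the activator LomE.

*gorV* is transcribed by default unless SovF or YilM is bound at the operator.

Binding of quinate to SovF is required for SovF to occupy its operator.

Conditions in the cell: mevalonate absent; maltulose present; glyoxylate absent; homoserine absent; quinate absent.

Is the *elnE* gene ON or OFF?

ON

Glyoxylate is absent, so LomE is inactive.
Required activator LomE is absent, so *nerP* is not transcribed.
So NerP is not produced.
Maltulose is present, so CilM is active.
No repressor is bound and CilM is active, so *velX* is transcribed.
So VelX is produced and active.
Activator VelX is present, so *quvW* is transcribed.
So QuvW is produced and active.
With repressor QuvW bound, *fubN* is not transcribed.
So FubN is not produced.
Homoserine is absent, so FubY is inactive.
Quinate is absent, so SovF is inactive.
Mevalonate is absent, so YilM is inactive.
With no repressor bound, *gorV* is transcribed.
So GorV is produced and active.
No repressor is bound and GorV is active, so *elnE* is transcribed.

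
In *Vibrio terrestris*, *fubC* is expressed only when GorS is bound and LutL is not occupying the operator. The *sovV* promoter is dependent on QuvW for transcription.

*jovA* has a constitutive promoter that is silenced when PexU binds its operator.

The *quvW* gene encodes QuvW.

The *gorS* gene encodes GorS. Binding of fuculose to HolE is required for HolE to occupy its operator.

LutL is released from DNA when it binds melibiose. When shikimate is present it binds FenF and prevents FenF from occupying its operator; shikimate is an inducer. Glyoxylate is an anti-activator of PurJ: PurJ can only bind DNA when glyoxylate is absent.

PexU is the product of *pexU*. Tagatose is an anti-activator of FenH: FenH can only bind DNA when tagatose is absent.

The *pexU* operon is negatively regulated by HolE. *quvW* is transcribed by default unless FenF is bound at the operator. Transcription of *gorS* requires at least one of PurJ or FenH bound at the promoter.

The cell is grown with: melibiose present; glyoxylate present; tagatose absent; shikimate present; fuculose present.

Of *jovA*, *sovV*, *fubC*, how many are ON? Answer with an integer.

3

Fuculose is present, so HolE is active.
With repressor HolE bound, *pexU* is not transcribed.
So PexU is not produced.
With no repressor bound, *jovA* is transcribed.
→ *jovA* is ON.
Shikimate is present, so FenF is inactive.
With no repressor bound, *quvW* is transcribed.
So QuvW is produced and active.
No repressor is bound and QuvW is active, so *sovV* is transcribed.
→ *sovV* is ON.
Glyoxylate is present, so PurJ is inactive.
Tagatose is absent, so FenH is active.
Activator FenH is present, so *gorS* is transcribed.
So GorS is produced and active.
Melibiose is present, so LutL is inactive.
No repressor is bound and GorS is active, so *fubC* is transcribed.
→ *fubC* is ON.
3 of the 3 genes are transcribed.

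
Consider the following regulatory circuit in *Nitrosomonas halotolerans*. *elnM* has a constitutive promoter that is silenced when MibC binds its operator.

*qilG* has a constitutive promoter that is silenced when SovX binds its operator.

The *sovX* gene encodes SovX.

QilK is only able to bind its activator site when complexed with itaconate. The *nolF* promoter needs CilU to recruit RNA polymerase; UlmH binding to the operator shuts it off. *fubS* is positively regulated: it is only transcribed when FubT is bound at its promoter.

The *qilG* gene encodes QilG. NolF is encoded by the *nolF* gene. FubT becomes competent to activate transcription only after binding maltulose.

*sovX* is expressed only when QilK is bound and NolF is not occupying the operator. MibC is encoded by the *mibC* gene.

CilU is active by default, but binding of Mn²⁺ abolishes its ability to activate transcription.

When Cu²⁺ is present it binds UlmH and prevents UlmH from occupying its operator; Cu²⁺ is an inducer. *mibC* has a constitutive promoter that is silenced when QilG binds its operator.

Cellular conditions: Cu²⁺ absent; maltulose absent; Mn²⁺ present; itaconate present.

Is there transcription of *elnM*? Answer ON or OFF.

Mn²⁺ is present, so CilU is inactive.
Cu²⁺ is absent, so UlmH is active.
With repressor UlmH bound, *nolF* is not transcribed.
So NolF is not produced.
Itaconate is present, so QilK is active.
No repressor is bound and QilK is active, so *sovX* is transcribed.
So SovX is produced and active.
With repressor SovX bound, *qilG* is not transcribed.
So QilG is not produced.
With no repressor bound, *mibC* is transcribed.
So MibC is produced and active.
With repressor MibC bound, *elnM* is not transcribed.

OFF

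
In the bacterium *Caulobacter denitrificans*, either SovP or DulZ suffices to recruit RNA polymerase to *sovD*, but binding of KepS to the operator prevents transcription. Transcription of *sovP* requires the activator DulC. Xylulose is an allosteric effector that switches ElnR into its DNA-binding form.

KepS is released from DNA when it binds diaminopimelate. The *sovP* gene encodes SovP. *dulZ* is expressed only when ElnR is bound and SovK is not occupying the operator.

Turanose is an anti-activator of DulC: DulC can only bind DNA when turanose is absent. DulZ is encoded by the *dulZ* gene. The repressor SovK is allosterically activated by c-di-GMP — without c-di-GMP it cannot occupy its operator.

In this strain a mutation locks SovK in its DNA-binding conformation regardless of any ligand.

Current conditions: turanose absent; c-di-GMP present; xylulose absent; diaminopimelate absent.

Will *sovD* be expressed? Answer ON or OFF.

Turanose is absent, so DulC is active.
No repressor is bound and DulC is active, so *sovP* is transcribed.
So SovP is produced and active.
Xylulose is absent, so ElnR is inactive.
SovK is constitutively active in this strain.
With repressor SovK bound, *dulZ* is not transcribed.
So DulZ is not produced.
Diaminopimelate is absent, so KepS is active.
With repressor KepS bound, *sovD* is not transcribed.

OFF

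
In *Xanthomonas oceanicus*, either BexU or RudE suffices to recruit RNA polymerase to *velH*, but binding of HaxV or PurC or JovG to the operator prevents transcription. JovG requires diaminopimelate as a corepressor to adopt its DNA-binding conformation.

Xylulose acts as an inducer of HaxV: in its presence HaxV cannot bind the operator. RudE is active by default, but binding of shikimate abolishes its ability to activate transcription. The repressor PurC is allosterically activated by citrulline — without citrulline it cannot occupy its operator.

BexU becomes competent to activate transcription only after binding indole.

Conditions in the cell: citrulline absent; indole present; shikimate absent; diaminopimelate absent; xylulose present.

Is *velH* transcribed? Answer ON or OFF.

ON

Indole is present, so BexU is active.
Xylulose is present, so HaxV is inactive.
Citrulline is absent, so PurC is inactive.
Shikimate is absent, so RudE is active.
Diaminopimelate is absent, so JovG is inactive.
Activator BexU is present, so *velH* is transcribed.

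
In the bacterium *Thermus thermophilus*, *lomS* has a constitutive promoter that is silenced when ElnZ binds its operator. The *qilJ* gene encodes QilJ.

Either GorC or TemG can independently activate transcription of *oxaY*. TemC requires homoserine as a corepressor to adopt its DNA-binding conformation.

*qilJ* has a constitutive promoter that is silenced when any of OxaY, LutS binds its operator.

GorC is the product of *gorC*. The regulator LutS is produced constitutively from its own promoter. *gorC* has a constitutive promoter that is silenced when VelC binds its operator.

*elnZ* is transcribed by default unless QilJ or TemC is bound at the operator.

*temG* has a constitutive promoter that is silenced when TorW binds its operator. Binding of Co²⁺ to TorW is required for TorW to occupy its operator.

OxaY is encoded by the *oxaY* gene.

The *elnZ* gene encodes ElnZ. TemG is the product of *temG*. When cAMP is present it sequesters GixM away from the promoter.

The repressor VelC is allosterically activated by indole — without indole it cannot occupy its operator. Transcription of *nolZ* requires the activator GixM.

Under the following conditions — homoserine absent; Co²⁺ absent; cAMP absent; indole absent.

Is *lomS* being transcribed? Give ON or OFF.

OFF

Indole is absent, so VelC is inactive.
With no repressor bound, *gorC* is transcribed.
So GorC is produced and active.
Co²⁺ is absent, so TorW is inactive.
With no repressor bound, *temG* is transcribed.
So TemG is produced and active.
Activator GorC is present, so *oxaY* is transcribed.
So OxaY is produced and active.
LutS is produced constitutively and is active.
With repressor OxaY bound, *qilJ* is not transcribed.
So QilJ is not produced.
Homoserine is absent, so TemC is inactive.
With no repressor bound, *elnZ* is transcribed.
So ElnZ is produced and active.
With repressor ElnZ bound, *lomS* is not transcribed.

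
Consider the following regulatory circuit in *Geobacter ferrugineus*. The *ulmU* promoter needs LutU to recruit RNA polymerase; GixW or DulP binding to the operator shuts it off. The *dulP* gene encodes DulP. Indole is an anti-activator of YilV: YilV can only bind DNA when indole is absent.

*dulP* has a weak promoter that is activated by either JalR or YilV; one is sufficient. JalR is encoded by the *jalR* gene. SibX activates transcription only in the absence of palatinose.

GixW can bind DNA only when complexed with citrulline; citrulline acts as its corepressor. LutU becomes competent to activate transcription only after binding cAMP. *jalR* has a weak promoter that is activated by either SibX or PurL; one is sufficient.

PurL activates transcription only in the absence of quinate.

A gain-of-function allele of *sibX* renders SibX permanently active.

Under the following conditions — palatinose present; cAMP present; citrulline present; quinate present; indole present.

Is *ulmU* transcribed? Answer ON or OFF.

cAMP is present, so LutU is active.
Citrulline is present, so GixW is active.
SibX is constitutively active in this strain.
Quinate is present, so PurL is inactive.
Activator SibX is present, so *jalR* is transcribed.
So JalR is produced and active.
Indole is present, so YilV is inactive.
Activator JalR is present, so *dulP* is transcribed.
So DulP is produced and active.
With repressor GixW bound, *ulmU* is not transcribed.

OFF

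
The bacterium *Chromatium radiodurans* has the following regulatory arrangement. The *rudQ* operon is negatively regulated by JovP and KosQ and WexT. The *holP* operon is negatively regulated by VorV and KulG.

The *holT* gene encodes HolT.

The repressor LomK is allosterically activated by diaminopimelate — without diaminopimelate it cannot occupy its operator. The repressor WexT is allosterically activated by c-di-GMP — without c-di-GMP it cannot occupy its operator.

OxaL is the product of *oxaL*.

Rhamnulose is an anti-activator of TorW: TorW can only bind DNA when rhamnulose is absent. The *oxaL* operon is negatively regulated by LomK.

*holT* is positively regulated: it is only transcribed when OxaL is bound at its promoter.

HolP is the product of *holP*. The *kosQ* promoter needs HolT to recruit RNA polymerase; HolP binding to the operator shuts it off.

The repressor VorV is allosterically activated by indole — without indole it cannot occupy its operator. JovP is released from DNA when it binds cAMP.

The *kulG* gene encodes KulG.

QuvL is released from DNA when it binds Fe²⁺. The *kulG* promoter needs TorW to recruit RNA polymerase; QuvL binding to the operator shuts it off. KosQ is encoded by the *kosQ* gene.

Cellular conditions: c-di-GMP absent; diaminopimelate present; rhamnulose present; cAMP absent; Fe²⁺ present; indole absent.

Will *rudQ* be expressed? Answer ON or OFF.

cAMP is absent, so JovP is active.
Diaminopimelate is present, so LomK is active.
With repressor LomK bound, *oxaL* is not transcribed.
So OxaL is not produced.
Required activator OxaL is absent, so *holT* is not transcribed.
So HolT is not produced.
Indole is absent, so VorV is inactive.
Rhamnulose is present, so TorW is inactive.
Fe²⁺ is present, so QuvL is inactive.
Required activator TorW is absent, so *kulG* is not transcribed.
So KulG is not produced.
With no repressor bound, *holP* is transcribed.
So HolP is produced and active.
With repressor HolP bound, *kosQ* is not transcribed.
So KosQ is not produced.
c-di-GMP is absent, so WexT is inactive.
With repressor JovP bound, *rudQ* is not transcribed.

OFF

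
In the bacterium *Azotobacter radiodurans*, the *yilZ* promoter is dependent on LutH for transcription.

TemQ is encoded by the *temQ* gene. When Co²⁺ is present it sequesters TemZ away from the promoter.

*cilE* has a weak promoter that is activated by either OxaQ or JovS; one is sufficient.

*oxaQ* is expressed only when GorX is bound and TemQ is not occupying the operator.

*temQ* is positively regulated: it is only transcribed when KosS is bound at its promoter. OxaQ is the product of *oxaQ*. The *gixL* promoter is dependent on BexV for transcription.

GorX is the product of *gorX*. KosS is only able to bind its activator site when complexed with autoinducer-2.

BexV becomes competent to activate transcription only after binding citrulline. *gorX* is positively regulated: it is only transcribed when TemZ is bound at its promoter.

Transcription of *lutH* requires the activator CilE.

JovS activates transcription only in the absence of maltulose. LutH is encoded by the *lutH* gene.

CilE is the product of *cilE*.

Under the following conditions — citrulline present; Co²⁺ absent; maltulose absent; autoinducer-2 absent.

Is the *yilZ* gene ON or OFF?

ON

Co²⁺ is absent, so TemZ is active.
No repressor is bound and TemZ is active, so *gorX* is transcribed.
So GorX is produced and active.
Autoinducer-2 is absent, so KosS is inactive.
Required activator KosS is absent, so *temQ* is not transcribed.
So TemQ is not produced.
No repressor is bound and GorX is active, so *oxaQ* is transcribed.
So OxaQ is produced and active.
Maltulose is absent, so JovS is active.
Activator OxaQ is present, so *cilE* is transcribed.
So CilE is produced and active.
No repressor is bound and CilE is active, so *lutH* is transcribed.
So LutH is produced and active.
No repressor is bound and LutH is active, so *yilZ* is transcribed.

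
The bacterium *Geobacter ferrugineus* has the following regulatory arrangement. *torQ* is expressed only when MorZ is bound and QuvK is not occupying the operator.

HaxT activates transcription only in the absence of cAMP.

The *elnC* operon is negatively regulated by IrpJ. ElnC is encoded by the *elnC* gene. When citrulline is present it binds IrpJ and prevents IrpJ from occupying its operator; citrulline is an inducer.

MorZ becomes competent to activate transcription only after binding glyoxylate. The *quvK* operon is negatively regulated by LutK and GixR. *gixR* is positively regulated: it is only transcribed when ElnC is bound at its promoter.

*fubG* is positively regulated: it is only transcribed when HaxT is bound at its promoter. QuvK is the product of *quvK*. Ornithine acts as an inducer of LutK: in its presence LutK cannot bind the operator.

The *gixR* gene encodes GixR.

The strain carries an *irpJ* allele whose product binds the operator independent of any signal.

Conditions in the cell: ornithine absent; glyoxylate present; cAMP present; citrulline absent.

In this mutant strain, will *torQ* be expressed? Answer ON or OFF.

Ornithine is absent, so LutK is active.
IrpJ is constitutively active in this strain.
With repressor IrpJ bound, *elnC* is not transcribed.
So ElnC is not produced.
Required activator ElnC is absent, so *gixR* is not transcribed.
So GixR is not produced.
With repressor LutK bound, *quvK* is not transcribed.
So QuvK is not produced.
Glyoxylate is present, so MorZ is active.
No repressor is bound and MorZ is active, so *torQ* is transcribed.

ON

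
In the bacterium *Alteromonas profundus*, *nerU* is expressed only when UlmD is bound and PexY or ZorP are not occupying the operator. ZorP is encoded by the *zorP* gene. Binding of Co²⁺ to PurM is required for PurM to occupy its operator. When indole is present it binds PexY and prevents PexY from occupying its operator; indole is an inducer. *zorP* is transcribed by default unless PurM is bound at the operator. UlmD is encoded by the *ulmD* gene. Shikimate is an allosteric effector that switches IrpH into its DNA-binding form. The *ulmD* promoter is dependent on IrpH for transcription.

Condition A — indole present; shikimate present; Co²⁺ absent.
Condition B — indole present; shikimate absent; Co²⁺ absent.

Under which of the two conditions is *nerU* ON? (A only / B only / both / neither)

neither

Condition A:
Indole is present, so PexY is inactive.
Shikimate is present, so IrpH is active.
No repressor is bound and IrpH is active, so *ulmD* is transcribed.
So UlmD is produced and active.
Co²⁺ is absent, so PurM is inactive.
With no repressor bound, *zorP* is transcribed.
So ZorP is produced and active.
With repressor ZorP bound, *nerU* is not transcribed.
→ *nerU* is OFF in A.
Condition B:
Indole is present, so PexY is inactive.
Shikimate is absent, so IrpH is inactive.
Required activator IrpH is absent, so *ulmD* is not transcribed.
So UlmD is not produced.
Co²⁺ is absent, so PurM is inactive.
With no repressor bound, *zorP* is transcribed.
So ZorP is produced and active.
With repressor ZorP bound, *nerU* is not transcribed.
→ *nerU* is OFF in B.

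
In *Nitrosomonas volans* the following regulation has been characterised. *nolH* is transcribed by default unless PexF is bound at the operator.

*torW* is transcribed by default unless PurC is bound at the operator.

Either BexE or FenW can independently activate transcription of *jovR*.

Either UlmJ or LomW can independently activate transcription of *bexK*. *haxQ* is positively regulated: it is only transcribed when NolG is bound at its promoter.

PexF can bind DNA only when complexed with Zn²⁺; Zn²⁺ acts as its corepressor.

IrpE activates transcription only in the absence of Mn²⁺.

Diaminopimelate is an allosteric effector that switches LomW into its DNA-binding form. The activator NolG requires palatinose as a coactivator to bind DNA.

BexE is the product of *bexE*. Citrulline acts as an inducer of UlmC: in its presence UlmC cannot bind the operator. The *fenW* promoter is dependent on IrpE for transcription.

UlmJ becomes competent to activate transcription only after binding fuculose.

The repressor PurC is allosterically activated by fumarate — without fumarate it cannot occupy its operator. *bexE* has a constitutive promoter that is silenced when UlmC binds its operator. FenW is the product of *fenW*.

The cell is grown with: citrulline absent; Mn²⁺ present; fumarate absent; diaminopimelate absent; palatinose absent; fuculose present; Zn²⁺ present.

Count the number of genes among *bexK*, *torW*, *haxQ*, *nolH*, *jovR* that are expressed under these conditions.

2

Fuculose is present, so UlmJ is active.
Diaminopimelate is absent, so LomW is inactive.
Activator UlmJ is present, so *bexK* is transcribed.
→ *bexK* is ON.
Fumarate is absent, so PurC is inactive.
With no repressor bound, *torW* is transcribed.
→ *torW* is ON.
Palatinose is absent, so NolG is inactive.
Required activator NolG is absent, so *haxQ* is not transcribed.
→ *haxQ* is OFF.
Zn²⁺ is present, so PexF is active.
With repressor PexF bound, *nolH* is not transcribed.
→ *nolH* is OFF.
Citrulline is absent, so UlmC is active.
With repressor UlmC bound, *bexE* is not transcribed.
So BexE is not produced.
Mn²⁺ is present, so IrpE is inactive.
Required activator IrpE is absent, so *fenW* is not transcribed.
So FenW is not produced.
No activator is available at the *jovR* promoter, so *jovR* is not transcribed.
→ *jovR* is OFF.
2 of the 5 genes are transcribed.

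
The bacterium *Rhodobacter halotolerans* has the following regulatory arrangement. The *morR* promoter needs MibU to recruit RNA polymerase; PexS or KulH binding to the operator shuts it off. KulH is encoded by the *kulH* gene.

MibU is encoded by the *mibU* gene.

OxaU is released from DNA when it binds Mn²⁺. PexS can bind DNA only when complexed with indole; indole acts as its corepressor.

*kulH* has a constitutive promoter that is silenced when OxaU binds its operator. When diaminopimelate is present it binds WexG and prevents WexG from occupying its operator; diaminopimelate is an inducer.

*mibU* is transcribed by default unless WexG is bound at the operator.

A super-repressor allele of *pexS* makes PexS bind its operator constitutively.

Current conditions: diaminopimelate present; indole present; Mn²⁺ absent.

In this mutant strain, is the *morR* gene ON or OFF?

PexS is constitutively active in this strain.
Mn²⁺ is absent, so OxaU is active.
With repressor OxaU bound, *kulH* is not transcribed.
So KulH is not produced.
Diaminopimelate is present, so WexG is inactive.
With no repressor bound, *mibU* is transcribed.
So MibU is produced and active.
With repressor PexS bound, *morR* is not transcribed.

OFF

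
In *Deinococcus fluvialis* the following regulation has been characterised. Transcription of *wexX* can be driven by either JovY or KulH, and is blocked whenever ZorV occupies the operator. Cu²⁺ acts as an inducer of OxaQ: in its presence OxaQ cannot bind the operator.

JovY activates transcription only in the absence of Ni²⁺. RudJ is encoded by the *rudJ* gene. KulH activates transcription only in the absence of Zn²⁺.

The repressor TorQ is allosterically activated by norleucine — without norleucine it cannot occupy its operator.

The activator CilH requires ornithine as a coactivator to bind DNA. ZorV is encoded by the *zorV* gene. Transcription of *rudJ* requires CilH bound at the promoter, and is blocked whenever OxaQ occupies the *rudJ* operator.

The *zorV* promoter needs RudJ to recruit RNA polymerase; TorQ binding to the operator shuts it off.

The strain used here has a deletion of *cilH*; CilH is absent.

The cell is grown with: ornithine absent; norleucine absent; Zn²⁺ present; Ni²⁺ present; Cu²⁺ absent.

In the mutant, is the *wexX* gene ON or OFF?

OFF

Ni²⁺ is present, so JovY is inactive.
CilH is non-functional in this strain, so it has no effect.
Cu²⁺ is absent, so OxaQ is active.
With repressor OxaQ bound, *rudJ* is not transcribed.
So RudJ is not produced.
Norleucine is absent, so TorQ is inactive.
Required activator RudJ is absent, so *zorV* is not transcribed.
So ZorV is not produced.
Zn²⁺ is present, so KulH is inactive.
No activator is available at the *wexX* promoter, so *wexX* is not transcribed.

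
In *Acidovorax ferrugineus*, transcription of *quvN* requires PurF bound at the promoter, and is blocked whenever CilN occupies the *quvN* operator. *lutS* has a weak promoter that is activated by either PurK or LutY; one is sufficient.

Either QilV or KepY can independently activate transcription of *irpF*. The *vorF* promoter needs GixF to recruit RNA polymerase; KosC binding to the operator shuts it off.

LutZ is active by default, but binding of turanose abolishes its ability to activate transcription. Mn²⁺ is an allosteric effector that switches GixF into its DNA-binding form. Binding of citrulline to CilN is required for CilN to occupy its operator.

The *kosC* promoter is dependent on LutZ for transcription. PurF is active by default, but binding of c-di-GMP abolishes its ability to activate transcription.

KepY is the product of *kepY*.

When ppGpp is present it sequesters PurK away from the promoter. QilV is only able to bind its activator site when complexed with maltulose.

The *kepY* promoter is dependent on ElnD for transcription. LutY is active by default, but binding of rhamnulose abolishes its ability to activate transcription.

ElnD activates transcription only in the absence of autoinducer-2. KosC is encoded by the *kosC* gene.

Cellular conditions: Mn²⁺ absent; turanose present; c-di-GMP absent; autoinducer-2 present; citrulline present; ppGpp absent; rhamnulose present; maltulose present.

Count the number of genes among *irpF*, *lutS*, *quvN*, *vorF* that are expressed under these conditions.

Maltulose is present, so QilV is active.
Autoinducer-2 is present, so ElnD is inactive.
Required activator ElnD is absent, so *kepY* is not transcribed.
So KepY is not produced.
Activator QilV is present, so *irpF* is transcribed.
→ *irpF* is ON.
ppGpp is absent, so PurK is active.
Rhamnulose is present, so LutY is inactive.
Activator PurK is present, so *lutS* is transcribed.
→ *lutS* is ON.
Citrulline is present, so CilN is active.
c-di-GMP is absent, so PurF is active.
With repressor CilN bound, *quvN* is not transcribed.
→ *quvN* is OFF.
Mn²⁺ is absent, so GixF is inactive.
Turanose is present, so LutZ is inactive.
Required activator LutZ is absent, so *kosC* is not transcribed.
So KosC is not produced.
Required activator GixF is absent, so *vorF* is not transcribed.
→ *vorF* is OFF.
2 of the 4 genes are transcribed.

2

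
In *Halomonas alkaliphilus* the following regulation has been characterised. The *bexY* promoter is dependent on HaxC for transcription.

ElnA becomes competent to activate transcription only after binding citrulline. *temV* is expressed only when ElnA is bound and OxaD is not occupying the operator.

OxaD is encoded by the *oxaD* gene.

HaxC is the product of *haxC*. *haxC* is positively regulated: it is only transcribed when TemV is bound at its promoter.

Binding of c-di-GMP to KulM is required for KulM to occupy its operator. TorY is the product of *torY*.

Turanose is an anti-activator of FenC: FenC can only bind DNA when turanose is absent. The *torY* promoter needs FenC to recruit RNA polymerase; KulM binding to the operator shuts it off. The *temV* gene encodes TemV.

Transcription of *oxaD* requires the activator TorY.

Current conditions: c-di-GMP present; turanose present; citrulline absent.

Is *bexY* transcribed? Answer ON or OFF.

c-di-GMP is present, so KulM is active.
Turanose is present, so FenC is inactive.
With repressor KulM bound, *torY* is not transcribed.
So TorY is not produced.
Required activator TorY is absent, so *oxaD* is not transcribed.
So OxaD is not produced.
Citrulline is absent, so ElnA is inactive.
Required activator ElnA is absent, so *temV* is not transcribed.
So TemV is not produced.
Required activator TemV is absent, so *haxC* is not transcribed.
So HaxC is not produced.
Required activator HaxC is absent, so *bexY* is not transcribed.

OFF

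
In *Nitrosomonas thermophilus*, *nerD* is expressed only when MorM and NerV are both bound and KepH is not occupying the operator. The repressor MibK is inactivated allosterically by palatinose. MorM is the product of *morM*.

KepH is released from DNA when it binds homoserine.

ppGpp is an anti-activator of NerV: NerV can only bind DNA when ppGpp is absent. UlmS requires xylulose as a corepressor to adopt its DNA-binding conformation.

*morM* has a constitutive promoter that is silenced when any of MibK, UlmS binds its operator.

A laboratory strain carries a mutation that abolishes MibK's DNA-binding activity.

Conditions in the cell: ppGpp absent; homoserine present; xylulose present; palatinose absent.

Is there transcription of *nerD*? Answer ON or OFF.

MibK is non-functional in this strain, so it has no effect.
Xylulose is present, so UlmS is active.
With repressor UlmS bound, *morM* is not transcribed.
So MorM is not produced.
ppGpp is absent, so NerV is active.
Homoserine is present, so KepH is inactive.
Required activator MorM is absent, so *nerD* is not transcribed.

OFF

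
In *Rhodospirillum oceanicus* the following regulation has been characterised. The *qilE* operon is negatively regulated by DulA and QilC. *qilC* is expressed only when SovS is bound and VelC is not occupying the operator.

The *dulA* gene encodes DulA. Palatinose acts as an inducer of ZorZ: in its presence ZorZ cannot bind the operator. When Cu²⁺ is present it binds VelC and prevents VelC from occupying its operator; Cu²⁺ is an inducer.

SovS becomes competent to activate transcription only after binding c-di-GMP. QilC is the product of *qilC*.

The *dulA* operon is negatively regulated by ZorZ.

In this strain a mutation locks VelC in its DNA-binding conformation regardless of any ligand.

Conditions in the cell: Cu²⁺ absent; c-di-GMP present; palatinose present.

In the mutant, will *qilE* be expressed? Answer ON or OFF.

Palatinose is present, so ZorZ is inactive.
With no repressor bound, *dulA* is transcribed.
So DulA is produced and active.
VelC is constitutively active in this strain.
c-di-GMP is present, so SovS is active.
With repressor VelC bound, *qilC* is not transcribed.
So QilC is not produced.
With repressor DulA bound, *qilE* is not transcribed.

OFF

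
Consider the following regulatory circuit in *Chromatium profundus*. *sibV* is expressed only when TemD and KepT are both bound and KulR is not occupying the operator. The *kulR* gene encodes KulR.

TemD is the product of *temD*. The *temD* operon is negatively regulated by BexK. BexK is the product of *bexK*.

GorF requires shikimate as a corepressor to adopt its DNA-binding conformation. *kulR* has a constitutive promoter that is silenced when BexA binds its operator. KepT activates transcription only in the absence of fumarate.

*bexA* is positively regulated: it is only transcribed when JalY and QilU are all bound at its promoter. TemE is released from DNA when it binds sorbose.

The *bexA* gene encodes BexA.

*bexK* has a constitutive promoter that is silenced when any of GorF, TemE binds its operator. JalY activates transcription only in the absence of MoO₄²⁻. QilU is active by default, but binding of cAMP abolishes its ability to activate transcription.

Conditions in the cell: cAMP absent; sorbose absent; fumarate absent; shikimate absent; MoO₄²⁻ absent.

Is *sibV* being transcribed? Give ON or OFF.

ON

Shikimate is absent, so GorF is inactive.
Sorbose is absent, so TemE is active.
With repressor TemE bound, *bexK* is not transcribed.
So BexK is not produced.
With no repressor bound, *temD* is transcribed.
So TemD is produced and active.
MoO₄²⁻ is absent, so JalY is active.
cAMP is absent, so QilU is active.
No repressor is bound and JalY and QilU are active, so *bexA* is transcribed.
So BexA is produced and active.
With repressor BexA bound, *kulR* is not transcribed.
So KulR is not produced.
Fumarate is absent, so KepT is active.
No repressor is bound and TemD and KepT are active, so *sibV* is transcribed.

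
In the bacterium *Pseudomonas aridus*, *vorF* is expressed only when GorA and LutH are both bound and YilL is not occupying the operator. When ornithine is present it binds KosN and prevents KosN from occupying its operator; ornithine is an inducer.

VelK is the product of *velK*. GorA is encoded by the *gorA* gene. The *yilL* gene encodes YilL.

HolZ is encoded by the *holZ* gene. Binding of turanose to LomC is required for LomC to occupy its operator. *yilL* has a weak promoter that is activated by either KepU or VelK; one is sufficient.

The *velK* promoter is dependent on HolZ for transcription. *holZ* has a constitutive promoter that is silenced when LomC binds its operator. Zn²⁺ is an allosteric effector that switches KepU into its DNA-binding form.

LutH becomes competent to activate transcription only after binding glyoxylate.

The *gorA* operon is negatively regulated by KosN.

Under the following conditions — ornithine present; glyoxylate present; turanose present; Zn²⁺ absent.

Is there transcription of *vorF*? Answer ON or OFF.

Ornithine is present, so KosN is inactive.
With no repressor bound, *gorA* is transcribed.
So GorA is produced and active.
Glyoxylate is present, so LutH is active.
Zn²⁺ is absent, so KepU is inactive.
Turanose is present, so LomC is active.
With repressor LomC bound, *holZ* is not transcribed.
So HolZ is not produced.
Required activator HolZ is absent, so *velK* is not transcribed.
So VelK is not produced.
No activator is available at the *yilL* promoter, so *yilL* is not transcribed.
So YilL is not produced.
No repressor is bound and GorA and LutH are active, so *vorF* is transcribed.

ON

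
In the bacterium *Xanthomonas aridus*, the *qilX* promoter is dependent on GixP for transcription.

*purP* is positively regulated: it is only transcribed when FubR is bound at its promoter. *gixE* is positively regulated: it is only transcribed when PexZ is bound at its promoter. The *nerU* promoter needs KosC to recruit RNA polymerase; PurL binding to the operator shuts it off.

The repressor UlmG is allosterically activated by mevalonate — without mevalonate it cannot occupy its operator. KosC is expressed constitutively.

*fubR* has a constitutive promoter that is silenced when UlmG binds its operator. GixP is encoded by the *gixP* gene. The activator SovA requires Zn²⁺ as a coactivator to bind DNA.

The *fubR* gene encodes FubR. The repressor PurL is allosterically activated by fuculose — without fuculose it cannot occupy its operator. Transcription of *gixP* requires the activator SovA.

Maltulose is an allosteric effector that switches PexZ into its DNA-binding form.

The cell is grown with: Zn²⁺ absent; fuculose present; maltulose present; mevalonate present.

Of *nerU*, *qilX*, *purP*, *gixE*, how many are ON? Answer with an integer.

KosC is produced constitutively and is active.
Fuculose is present, so PurL is active.
With repressor PurL bound, *nerU* is not transcribed.
→ *nerU* is OFF.
Zn²⁺ is absent, so SovA is inactive.
Required activator SovA is absent, so *gixP* is not transcribed.
So GixP is not produced.
Required activator GixP is absent, so *qilX* is not transcribed.
→ *qilX* is OFF.
Mevalonate is present, so UlmG is active.
With repressor UlmG bound, *fubR* is not transcribed.
So FubR is not produced.
Required activator FubR is absent, so *purP* is not transcribed.
→ *purP* is OFF.
Maltulose is present, so PexZ is active.
No repressor is bound and PexZ is active, so *gixE* is transcribed.
→ *gixE* is ON.
1 of the 4 genes is transcribed.

1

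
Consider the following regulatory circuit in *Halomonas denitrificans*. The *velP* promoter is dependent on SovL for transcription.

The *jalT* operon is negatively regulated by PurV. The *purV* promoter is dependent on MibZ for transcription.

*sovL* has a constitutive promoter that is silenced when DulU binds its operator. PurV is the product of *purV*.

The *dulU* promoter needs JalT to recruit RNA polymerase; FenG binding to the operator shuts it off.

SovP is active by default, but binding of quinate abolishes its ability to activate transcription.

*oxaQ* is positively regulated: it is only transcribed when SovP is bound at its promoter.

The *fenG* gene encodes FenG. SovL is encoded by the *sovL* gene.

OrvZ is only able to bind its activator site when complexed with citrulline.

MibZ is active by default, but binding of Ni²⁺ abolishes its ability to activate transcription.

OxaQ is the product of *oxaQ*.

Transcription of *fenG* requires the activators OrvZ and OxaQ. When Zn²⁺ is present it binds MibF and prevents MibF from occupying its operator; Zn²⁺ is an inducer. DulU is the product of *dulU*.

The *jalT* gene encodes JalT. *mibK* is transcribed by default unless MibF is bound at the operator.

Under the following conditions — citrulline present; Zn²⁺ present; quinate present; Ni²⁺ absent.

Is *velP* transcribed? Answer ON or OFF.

Ni²⁺ is absent, so MibZ is active.
No repressor is bound and MibZ is active, so *purV* is transcribed.
So PurV is produced and active.
With repressor PurV bound, *jalT* is not transcribed.
So JalT is not produced.
Citrulline is present, so OrvZ is active.
Quinate is present, so SovP is inactive.
Required activator SovP is absent, so *oxaQ* is not transcribed.
So OxaQ is not produced.
Required activator OxaQ is absent, so *fenG* is not transcribed.
So FenG is not produced.
Required activator JalT is absent, so *dulU* is not transcribed.
So DulU is not produced.
With no repressor bound, *sovL* is transcribed.
So SovL is produced and active.
No repressor is bound and SovL is active, so *velP* is transcribed.

ON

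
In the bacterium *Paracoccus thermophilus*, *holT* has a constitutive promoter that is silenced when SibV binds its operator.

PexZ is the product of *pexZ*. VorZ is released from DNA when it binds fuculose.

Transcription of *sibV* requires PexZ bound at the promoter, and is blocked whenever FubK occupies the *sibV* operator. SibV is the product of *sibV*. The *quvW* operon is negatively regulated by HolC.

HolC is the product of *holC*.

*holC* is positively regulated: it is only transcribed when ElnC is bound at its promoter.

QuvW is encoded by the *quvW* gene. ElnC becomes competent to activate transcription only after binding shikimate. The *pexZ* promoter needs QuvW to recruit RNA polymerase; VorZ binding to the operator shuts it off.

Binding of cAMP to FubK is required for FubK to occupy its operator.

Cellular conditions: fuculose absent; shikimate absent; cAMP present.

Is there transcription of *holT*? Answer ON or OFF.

Shikimate is absent, so ElnC is inactive.
Required activator ElnC is absent, so *holC* is not transcribed.
So HolC is not produced.
With no repressor bound, *quvW* is transcribed.
So QuvW is produced and active.
Fuculose is absent, so VorZ is active.
With repressor VorZ bound, *pexZ* is not transcribed.
So PexZ is not produced.
cAMP is present, so FubK is active.
With repressor FubK bound, *sibV* is not transcribed.
So SibV is not produced.
With no repressor bound, *holT* is transcribed.

ON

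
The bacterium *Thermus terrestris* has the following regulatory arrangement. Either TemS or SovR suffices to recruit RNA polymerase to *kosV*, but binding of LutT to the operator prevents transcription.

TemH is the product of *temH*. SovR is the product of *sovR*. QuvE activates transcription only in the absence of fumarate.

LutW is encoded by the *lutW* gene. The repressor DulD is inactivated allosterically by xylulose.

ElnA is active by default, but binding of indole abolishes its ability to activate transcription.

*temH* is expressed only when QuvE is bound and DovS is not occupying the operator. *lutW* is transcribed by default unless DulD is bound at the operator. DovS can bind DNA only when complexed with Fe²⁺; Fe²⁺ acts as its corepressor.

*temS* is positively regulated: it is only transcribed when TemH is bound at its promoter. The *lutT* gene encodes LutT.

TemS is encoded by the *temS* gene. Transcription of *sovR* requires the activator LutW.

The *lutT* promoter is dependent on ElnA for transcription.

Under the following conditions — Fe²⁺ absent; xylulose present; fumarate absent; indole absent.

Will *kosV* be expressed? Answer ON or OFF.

Indole is absent, so ElnA is active.
No repressor is bound and ElnA is active, so *lutT* is transcribed.
So LutT is produced and active.
Fe²⁺ is absent, so DovS is inactive.
Fumarate is absent, so QuvE is active.
No repressor is bound and QuvE is active, so *temH* is transcribed.
So TemH is produced and active.
No repressor is bound and TemH is active, so *temS* is transcribed.
So TemS is produced and active.
Xylulose is present, so DulD is inactive.
With no repressor bound, *lutW* is transcribed.
So LutW is produced and active.
No repressor is bound and LutW is active, so *sovR* is transcribed.
So SovR is produced and active.
With repressor LutT bound, *kosV* is not transcribed.

OFF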